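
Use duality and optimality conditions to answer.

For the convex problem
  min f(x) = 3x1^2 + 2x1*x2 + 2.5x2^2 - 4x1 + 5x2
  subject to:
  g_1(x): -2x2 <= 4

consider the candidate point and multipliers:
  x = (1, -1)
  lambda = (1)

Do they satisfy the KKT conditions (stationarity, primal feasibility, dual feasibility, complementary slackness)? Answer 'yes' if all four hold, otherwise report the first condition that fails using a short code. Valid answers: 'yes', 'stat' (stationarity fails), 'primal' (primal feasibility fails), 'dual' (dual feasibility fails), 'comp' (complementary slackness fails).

Gradient of f: grad f(x) = Q x + c = (0, 2)
Constraint values g_i(x) = a_i^T x - b_i:
  g_1((1, -1)) = -2
Stationarity residual: grad f(x) + sum_i lambda_i a_i = (0, 0)
  -> stationarity OK
Primal feasibility (all g_i <= 0): OK
Dual feasibility (all lambda_i >= 0): OK
Complementary slackness (lambda_i * g_i(x) = 0 for all i): FAILS

Verdict: the first failing condition is complementary_slackness -> comp.

comp


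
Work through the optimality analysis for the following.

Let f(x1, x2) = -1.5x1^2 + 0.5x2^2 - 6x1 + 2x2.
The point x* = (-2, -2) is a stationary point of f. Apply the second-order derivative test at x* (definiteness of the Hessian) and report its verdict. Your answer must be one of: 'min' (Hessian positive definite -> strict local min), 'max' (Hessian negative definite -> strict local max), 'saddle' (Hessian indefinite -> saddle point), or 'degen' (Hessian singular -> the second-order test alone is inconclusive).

Compute the Hessian H = grad^2 f:
  H = [[-3, 0], [0, 1]]
Verify stationarity: grad f(x*) = H x* + g = (0, 0).
Eigenvalues of H: -3, 1.
Eigenvalues have mixed signs, so H is indefinite -> x* is a saddle point.

saddle


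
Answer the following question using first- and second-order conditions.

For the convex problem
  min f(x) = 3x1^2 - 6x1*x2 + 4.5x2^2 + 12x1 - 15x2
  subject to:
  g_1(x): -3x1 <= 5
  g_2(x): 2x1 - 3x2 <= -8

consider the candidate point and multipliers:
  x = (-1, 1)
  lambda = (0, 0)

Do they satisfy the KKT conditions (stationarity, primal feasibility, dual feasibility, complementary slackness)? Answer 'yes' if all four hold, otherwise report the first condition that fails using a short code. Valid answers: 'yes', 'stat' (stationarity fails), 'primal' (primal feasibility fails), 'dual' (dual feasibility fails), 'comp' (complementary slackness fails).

Gradient of f: grad f(x) = Q x + c = (0, 0)
Constraint values g_i(x) = a_i^T x - b_i:
  g_1((-1, 1)) = -2
  g_2((-1, 1)) = 3
Stationarity residual: grad f(x) + sum_i lambda_i a_i = (0, 0)
  -> stationarity OK
Primal feasibility (all g_i <= 0): FAILS
Dual feasibility (all lambda_i >= 0): OK
Complementary slackness (lambda_i * g_i(x) = 0 for all i): OK

Verdict: the first failing condition is primal_feasibility -> primal.

primal


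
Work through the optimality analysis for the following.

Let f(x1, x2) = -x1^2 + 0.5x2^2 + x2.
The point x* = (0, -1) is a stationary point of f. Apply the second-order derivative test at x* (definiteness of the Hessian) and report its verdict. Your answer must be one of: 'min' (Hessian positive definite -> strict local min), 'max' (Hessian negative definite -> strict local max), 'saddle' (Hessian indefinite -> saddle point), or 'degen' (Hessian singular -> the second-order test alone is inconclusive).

Compute the Hessian H = grad^2 f:
  H = [[-2, 0], [0, 1]]
Verify stationarity: grad f(x*) = H x* + g = (0, 0).
Eigenvalues of H: -2, 1.
Eigenvalues have mixed signs, so H is indefinite -> x* is a saddle point.

saddle


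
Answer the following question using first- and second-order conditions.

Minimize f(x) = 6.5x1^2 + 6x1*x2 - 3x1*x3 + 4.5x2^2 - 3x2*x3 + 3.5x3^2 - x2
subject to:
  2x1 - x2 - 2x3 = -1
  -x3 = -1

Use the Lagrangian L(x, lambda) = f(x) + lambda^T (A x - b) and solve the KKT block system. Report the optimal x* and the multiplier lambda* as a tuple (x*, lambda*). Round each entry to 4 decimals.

Form the Lagrangian:
  L(x, lambda) = (1/2) x^T Q x + c^T x + lambda^T (A x - b)
Stationarity (grad_x L = 0): Q x + c + A^T lambda = 0.
Primal feasibility: A x = b.

This gives the KKT block system:
  [ Q   A^T ] [ x     ]   [-c ]
  [ A    0  ] [ lambda ] = [ b ]

Solving the linear system:
  x*      = (0.4795, -0.0411, 1)
  lambda* = (-1.4932, 8.6712)
  f(x*)   = 3.6096

x* = (0.4795, -0.0411, 1), lambda* = (-1.4932, 8.6712)


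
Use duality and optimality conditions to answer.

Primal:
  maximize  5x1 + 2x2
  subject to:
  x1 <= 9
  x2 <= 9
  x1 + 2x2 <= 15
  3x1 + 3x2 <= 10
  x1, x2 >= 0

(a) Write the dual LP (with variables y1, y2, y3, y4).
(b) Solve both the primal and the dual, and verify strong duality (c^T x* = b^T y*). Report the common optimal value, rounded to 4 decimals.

The standard primal-dual pair for 'max c^T x s.t. A x <= b, x >= 0' is:
  Dual:  min b^T y  s.t.  A^T y >= c,  y >= 0.

So the dual LP is:
  minimize  9y1 + 9y2 + 15y3 + 10y4
  subject to:
    y1 + y3 + 3y4 >= 5
    y2 + 2y3 + 3y4 >= 2
    y1, y2, y3, y4 >= 0

Solving the primal: x* = (3.3333, 0).
  primal value c^T x* = 16.6667.
Solving the dual: y* = (0, 0, 0, 1.6667).
  dual value b^T y* = 16.6667.
Strong duality: c^T x* = b^T y*. Confirmed.

16.6667


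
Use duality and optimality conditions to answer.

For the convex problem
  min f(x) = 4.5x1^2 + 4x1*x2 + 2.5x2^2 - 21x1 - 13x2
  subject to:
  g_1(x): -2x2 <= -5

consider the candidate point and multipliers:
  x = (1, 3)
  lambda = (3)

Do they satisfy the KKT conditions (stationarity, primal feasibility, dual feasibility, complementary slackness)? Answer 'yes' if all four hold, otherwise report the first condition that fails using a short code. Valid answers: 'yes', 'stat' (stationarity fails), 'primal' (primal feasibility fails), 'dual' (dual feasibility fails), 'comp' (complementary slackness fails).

Gradient of f: grad f(x) = Q x + c = (0, 6)
Constraint values g_i(x) = a_i^T x - b_i:
  g_1((1, 3)) = -1
Stationarity residual: grad f(x) + sum_i lambda_i a_i = (0, 0)
  -> stationarity OK
Primal feasibility (all g_i <= 0): OK
Dual feasibility (all lambda_i >= 0): OK
Complementary slackness (lambda_i * g_i(x) = 0 for all i): FAILS

Verdict: the first failing condition is complementary_slackness -> comp.

comp


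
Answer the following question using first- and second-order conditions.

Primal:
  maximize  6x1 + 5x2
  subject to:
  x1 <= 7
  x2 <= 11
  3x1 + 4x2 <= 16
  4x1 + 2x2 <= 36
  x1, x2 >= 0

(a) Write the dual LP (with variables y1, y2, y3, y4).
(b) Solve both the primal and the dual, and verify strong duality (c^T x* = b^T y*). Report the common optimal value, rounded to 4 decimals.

The standard primal-dual pair for 'max c^T x s.t. A x <= b, x >= 0' is:
  Dual:  min b^T y  s.t.  A^T y >= c,  y >= 0.

So the dual LP is:
  minimize  7y1 + 11y2 + 16y3 + 36y4
  subject to:
    y1 + 3y3 + 4y4 >= 6
    y2 + 4y3 + 2y4 >= 5
    y1, y2, y3, y4 >= 0

Solving the primal: x* = (5.3333, 0).
  primal value c^T x* = 32.
Solving the dual: y* = (0, 0, 2, 0).
  dual value b^T y* = 32.
Strong duality: c^T x* = b^T y*. Confirmed.

32


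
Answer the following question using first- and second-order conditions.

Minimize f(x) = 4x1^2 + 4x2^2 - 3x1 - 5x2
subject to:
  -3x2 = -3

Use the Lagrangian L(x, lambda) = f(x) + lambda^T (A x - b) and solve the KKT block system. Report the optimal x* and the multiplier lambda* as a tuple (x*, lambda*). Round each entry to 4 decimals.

Form the Lagrangian:
  L(x, lambda) = (1/2) x^T Q x + c^T x + lambda^T (A x - b)
Stationarity (grad_x L = 0): Q x + c + A^T lambda = 0.
Primal feasibility: A x = b.

This gives the KKT block system:
  [ Q   A^T ] [ x     ]   [-c ]
  [ A    0  ] [ lambda ] = [ b ]

Solving the linear system:
  x*      = (0.375, 1)
  lambda* = (1)
  f(x*)   = -1.5625

x* = (0.375, 1), lambda* = (1)


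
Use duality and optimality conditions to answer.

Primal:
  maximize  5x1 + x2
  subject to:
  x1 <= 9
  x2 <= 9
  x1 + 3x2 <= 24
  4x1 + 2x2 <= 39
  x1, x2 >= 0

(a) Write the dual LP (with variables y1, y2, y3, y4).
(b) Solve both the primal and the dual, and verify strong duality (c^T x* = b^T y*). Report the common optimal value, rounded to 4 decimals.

The standard primal-dual pair for 'max c^T x s.t. A x <= b, x >= 0' is:
  Dual:  min b^T y  s.t.  A^T y >= c,  y >= 0.

So the dual LP is:
  minimize  9y1 + 9y2 + 24y3 + 39y4
  subject to:
    y1 + y3 + 4y4 >= 5
    y2 + 3y3 + 2y4 >= 1
    y1, y2, y3, y4 >= 0

Solving the primal: x* = (9, 1.5).
  primal value c^T x* = 46.5.
Solving the dual: y* = (3, 0, 0, 0.5).
  dual value b^T y* = 46.5.
Strong duality: c^T x* = b^T y*. Confirmed.

46.5


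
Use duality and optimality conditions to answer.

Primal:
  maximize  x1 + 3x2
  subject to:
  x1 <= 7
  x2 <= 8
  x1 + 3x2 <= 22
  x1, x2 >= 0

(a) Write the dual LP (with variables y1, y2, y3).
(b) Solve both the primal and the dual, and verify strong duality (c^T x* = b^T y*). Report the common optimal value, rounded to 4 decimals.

The standard primal-dual pair for 'max c^T x s.t. A x <= b, x >= 0' is:
  Dual:  min b^T y  s.t.  A^T y >= c,  y >= 0.

So the dual LP is:
  minimize  7y1 + 8y2 + 22y3
  subject to:
    y1 + y3 >= 1
    y2 + 3y3 >= 3
    y1, y2, y3 >= 0

Solving the primal: x* = (0, 7.3333).
  primal value c^T x* = 22.
Solving the dual: y* = (0, 0, 1).
  dual value b^T y* = 22.
Strong duality: c^T x* = b^T y*. Confirmed.

22


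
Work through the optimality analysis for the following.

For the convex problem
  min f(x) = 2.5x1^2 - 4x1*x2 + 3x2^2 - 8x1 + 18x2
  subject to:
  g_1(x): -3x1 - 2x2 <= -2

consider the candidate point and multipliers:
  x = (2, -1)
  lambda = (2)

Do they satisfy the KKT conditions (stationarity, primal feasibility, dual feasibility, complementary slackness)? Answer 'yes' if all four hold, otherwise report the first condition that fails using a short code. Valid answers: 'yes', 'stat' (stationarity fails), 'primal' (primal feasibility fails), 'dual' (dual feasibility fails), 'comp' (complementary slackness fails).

Gradient of f: grad f(x) = Q x + c = (6, 4)
Constraint values g_i(x) = a_i^T x - b_i:
  g_1((2, -1)) = -2
Stationarity residual: grad f(x) + sum_i lambda_i a_i = (0, 0)
  -> stationarity OK
Primal feasibility (all g_i <= 0): OK
Dual feasibility (all lambda_i >= 0): OK
Complementary slackness (lambda_i * g_i(x) = 0 for all i): FAILS

Verdict: the first failing condition is complementary_slackness -> comp.

comp


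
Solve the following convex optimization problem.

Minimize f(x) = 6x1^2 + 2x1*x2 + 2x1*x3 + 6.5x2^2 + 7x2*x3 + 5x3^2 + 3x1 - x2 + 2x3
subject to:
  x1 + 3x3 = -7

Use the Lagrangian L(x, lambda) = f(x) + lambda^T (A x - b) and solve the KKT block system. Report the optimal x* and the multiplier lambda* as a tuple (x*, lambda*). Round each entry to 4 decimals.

Form the Lagrangian:
  L(x, lambda) = (1/2) x^T Q x + c^T x + lambda^T (A x - b)
Stationarity (grad_x L = 0): Q x + c + A^T lambda = 0.
Primal feasibility: A x = b.

This gives the KKT block system:
  [ Q   A^T ] [ x     ]   [-c ]
  [ A    0  ] [ lambda ] = [ b ]

Solving the linear system:
  x*      = (-0.4248, 1.3224, -2.1917)
  lambda* = (3.8366)
  f(x*)   = 9.9379

x* = (-0.4248, 1.3224, -2.1917), lambda* = (3.8366)


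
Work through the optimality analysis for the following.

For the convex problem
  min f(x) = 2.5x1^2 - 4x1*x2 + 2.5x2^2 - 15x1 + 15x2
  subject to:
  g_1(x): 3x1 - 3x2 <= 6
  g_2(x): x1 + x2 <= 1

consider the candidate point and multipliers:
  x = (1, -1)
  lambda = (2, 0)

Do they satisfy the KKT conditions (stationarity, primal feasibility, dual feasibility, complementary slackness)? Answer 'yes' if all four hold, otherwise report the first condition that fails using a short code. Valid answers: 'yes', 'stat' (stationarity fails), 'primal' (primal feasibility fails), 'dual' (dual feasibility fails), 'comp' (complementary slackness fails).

Gradient of f: grad f(x) = Q x + c = (-6, 6)
Constraint values g_i(x) = a_i^T x - b_i:
  g_1((1, -1)) = 0
  g_2((1, -1)) = -1
Stationarity residual: grad f(x) + sum_i lambda_i a_i = (0, 0)
  -> stationarity OK
Primal feasibility (all g_i <= 0): OK
Dual feasibility (all lambda_i >= 0): OK
Complementary slackness (lambda_i * g_i(x) = 0 for all i): OK

Verdict: yes, KKT holds.

yes


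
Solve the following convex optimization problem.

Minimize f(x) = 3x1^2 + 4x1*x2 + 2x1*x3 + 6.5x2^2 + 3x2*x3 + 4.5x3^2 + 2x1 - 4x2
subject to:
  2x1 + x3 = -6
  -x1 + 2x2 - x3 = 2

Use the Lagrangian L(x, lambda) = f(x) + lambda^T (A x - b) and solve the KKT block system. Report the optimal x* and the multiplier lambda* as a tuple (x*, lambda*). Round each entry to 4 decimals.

Form the Lagrangian:
  L(x, lambda) = (1/2) x^T Q x + c^T x + lambda^T (A x - b)
Stationarity (grad_x L = 0): Q x + c + A^T lambda = 0.
Primal feasibility: A x = b.

This gives the KKT block system:
  [ Q   A^T ] [ x     ]   [-c ]
  [ A    0  ] [ lambda ] = [ b ]

Solving the linear system:
  x*      = (-3.2102, -0.3949, 0.4204)
  lambda* = (14.1783, 10.3567)
  f(x*)   = 29.758

x* = (-3.2102, -0.3949, 0.4204), lambda* = (14.1783, 10.3567)


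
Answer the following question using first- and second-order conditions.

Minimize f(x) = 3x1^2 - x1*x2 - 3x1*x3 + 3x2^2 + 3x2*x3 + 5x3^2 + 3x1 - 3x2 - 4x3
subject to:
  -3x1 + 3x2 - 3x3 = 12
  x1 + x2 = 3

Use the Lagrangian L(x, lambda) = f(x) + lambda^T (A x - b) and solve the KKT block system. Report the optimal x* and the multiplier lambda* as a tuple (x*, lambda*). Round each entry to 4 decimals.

Form the Lagrangian:
  L(x, lambda) = (1/2) x^T Q x + c^T x + lambda^T (A x - b)
Stationarity (grad_x L = 0): Q x + c + A^T lambda = 0.
Primal feasibility: A x = b.

This gives the KKT block system:
  [ Q   A^T ] [ x     ]   [-c ]
  [ A    0  ] [ lambda ] = [ b ]

Solving the linear system:
  x*      = (-0.0128, 3.0128, -0.9744)
  lambda* = (-1.5556, -7.5)
  f(x*)   = 17.9936

x* = (-0.0128, 3.0128, -0.9744), lambda* = (-1.5556, -7.5)


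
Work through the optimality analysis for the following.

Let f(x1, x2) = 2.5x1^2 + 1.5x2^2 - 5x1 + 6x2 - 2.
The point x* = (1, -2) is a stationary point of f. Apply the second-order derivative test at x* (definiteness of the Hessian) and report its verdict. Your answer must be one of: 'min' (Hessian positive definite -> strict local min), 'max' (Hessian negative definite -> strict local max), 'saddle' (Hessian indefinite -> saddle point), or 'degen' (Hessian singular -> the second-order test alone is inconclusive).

Compute the Hessian H = grad^2 f:
  H = [[5, 0], [0, 3]]
Verify stationarity: grad f(x*) = H x* + g = (0, 0).
Eigenvalues of H: 3, 5.
Both eigenvalues > 0, so H is positive definite -> x* is a strict local min.

min


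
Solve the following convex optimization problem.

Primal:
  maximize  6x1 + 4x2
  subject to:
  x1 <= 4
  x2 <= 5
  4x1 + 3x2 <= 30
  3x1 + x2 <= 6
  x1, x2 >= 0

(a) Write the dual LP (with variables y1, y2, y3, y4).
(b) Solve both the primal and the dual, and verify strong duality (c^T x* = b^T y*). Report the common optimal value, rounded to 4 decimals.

The standard primal-dual pair for 'max c^T x s.t. A x <= b, x >= 0' is:
  Dual:  min b^T y  s.t.  A^T y >= c,  y >= 0.

So the dual LP is:
  minimize  4y1 + 5y2 + 30y3 + 6y4
  subject to:
    y1 + 4y3 + 3y4 >= 6
    y2 + 3y3 + y4 >= 4
    y1, y2, y3, y4 >= 0

Solving the primal: x* = (0.3333, 5).
  primal value c^T x* = 22.
Solving the dual: y* = (0, 2, 0, 2).
  dual value b^T y* = 22.
Strong duality: c^T x* = b^T y*. Confirmed.

22


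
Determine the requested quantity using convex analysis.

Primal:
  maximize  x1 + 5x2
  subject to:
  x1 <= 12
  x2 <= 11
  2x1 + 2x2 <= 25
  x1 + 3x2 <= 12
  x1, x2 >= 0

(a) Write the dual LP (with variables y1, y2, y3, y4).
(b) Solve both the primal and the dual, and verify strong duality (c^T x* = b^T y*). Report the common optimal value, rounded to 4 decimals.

The standard primal-dual pair for 'max c^T x s.t. A x <= b, x >= 0' is:
  Dual:  min b^T y  s.t.  A^T y >= c,  y >= 0.

So the dual LP is:
  minimize  12y1 + 11y2 + 25y3 + 12y4
  subject to:
    y1 + 2y3 + y4 >= 1
    y2 + 2y3 + 3y4 >= 5
    y1, y2, y3, y4 >= 0

Solving the primal: x* = (0, 4).
  primal value c^T x* = 20.
Solving the dual: y* = (0, 0, 0, 1.6667).
  dual value b^T y* = 20.
Strong duality: c^T x* = b^T y*. Confirmed.

20


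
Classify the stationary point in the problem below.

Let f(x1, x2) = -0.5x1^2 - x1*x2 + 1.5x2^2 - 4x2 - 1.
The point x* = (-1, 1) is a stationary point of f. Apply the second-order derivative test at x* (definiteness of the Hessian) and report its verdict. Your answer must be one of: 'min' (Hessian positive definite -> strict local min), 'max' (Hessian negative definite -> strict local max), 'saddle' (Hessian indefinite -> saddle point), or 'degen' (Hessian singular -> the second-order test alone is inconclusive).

Compute the Hessian H = grad^2 f:
  H = [[-1, -1], [-1, 3]]
Verify stationarity: grad f(x*) = H x* + g = (0, 0).
Eigenvalues of H: -1.2361, 3.2361.
Eigenvalues have mixed signs, so H is indefinite -> x* is a saddle point.

saddle


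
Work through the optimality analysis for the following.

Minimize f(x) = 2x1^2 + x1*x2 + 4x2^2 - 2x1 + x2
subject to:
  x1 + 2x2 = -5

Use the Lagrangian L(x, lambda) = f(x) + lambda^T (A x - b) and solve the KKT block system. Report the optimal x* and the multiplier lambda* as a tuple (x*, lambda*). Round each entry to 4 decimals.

Form the Lagrangian:
  L(x, lambda) = (1/2) x^T Q x + c^T x + lambda^T (A x - b)
Stationarity (grad_x L = 0): Q x + c + A^T lambda = 0.
Primal feasibility: A x = b.

This gives the KKT block system:
  [ Q   A^T ] [ x     ]   [-c ]
  [ A    0  ] [ lambda ] = [ b ]

Solving the linear system:
  x*      = (-1, -2)
  lambda* = (8)
  f(x*)   = 20

x* = (-1, -2), lambda* = (8)


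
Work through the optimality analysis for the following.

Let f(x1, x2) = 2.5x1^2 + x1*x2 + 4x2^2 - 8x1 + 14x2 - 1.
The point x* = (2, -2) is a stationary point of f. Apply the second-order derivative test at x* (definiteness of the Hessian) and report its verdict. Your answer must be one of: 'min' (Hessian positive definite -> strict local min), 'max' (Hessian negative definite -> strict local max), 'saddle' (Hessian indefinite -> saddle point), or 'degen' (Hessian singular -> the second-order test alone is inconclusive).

Compute the Hessian H = grad^2 f:
  H = [[5, 1], [1, 8]]
Verify stationarity: grad f(x*) = H x* + g = (0, 0).
Eigenvalues of H: 4.6972, 8.3028.
Both eigenvalues > 0, so H is positive definite -> x* is a strict local min.

min


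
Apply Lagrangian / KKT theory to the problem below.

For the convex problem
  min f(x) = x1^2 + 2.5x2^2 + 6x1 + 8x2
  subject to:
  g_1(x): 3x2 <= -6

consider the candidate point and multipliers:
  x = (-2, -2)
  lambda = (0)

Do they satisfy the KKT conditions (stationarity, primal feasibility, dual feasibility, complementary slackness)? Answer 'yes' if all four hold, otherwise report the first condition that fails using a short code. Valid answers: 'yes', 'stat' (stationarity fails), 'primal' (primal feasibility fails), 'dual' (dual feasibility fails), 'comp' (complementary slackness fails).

Gradient of f: grad f(x) = Q x + c = (2, -2)
Constraint values g_i(x) = a_i^T x - b_i:
  g_1((-2, -2)) = 0
Stationarity residual: grad f(x) + sum_i lambda_i a_i = (2, -2)
  -> stationarity FAILS
Primal feasibility (all g_i <= 0): OK
Dual feasibility (all lambda_i >= 0): OK
Complementary slackness (lambda_i * g_i(x) = 0 for all i): OK

Verdict: the first failing condition is stationarity -> stat.

stat


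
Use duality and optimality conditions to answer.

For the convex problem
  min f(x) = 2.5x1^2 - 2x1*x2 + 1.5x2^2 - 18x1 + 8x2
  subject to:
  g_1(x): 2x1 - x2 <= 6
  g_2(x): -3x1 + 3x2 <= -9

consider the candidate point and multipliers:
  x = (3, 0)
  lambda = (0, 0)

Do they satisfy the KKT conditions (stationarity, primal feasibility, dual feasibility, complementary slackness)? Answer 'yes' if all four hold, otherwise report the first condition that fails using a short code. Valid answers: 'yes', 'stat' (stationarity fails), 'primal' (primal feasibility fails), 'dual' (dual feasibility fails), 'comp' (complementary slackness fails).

Gradient of f: grad f(x) = Q x + c = (-3, 2)
Constraint values g_i(x) = a_i^T x - b_i:
  g_1((3, 0)) = 0
  g_2((3, 0)) = 0
Stationarity residual: grad f(x) + sum_i lambda_i a_i = (-3, 2)
  -> stationarity FAILS
Primal feasibility (all g_i <= 0): OK
Dual feasibility (all lambda_i >= 0): OK
Complementary slackness (lambda_i * g_i(x) = 0 for all i): OK

Verdict: the first failing condition is stationarity -> stat.

stat


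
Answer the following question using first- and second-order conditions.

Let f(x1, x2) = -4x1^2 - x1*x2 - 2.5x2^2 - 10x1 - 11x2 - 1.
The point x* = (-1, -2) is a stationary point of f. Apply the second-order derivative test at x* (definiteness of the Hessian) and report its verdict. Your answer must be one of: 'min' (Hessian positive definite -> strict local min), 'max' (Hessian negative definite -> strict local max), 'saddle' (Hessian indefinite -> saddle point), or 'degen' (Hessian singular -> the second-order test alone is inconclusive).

Compute the Hessian H = grad^2 f:
  H = [[-8, -1], [-1, -5]]
Verify stationarity: grad f(x*) = H x* + g = (0, 0).
Eigenvalues of H: -8.3028, -4.6972.
Both eigenvalues < 0, so H is negative definite -> x* is a strict local max.

max


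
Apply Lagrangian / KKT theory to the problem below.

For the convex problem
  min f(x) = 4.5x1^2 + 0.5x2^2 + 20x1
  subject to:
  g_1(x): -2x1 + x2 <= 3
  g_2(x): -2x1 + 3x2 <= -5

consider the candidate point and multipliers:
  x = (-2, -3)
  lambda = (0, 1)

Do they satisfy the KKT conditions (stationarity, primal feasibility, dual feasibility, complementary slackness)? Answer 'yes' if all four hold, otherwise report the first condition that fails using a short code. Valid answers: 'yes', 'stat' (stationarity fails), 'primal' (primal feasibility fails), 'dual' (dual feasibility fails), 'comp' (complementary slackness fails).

Gradient of f: grad f(x) = Q x + c = (2, -3)
Constraint values g_i(x) = a_i^T x - b_i:
  g_1((-2, -3)) = -2
  g_2((-2, -3)) = 0
Stationarity residual: grad f(x) + sum_i lambda_i a_i = (0, 0)
  -> stationarity OK
Primal feasibility (all g_i <= 0): OK
Dual feasibility (all lambda_i >= 0): OK
Complementary slackness (lambda_i * g_i(x) = 0 for all i): OK

Verdict: yes, KKT holds.

yes


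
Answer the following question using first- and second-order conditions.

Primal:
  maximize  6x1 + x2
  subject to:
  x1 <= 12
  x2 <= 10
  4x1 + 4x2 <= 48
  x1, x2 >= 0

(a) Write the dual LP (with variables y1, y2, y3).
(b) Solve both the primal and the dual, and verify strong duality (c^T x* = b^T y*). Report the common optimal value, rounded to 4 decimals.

The standard primal-dual pair for 'max c^T x s.t. A x <= b, x >= 0' is:
  Dual:  min b^T y  s.t.  A^T y >= c,  y >= 0.

So the dual LP is:
  minimize  12y1 + 10y2 + 48y3
  subject to:
    y1 + 4y3 >= 6
    y2 + 4y3 >= 1
    y1, y2, y3 >= 0

Solving the primal: x* = (12, 0).
  primal value c^T x* = 72.
Solving the dual: y* = (5, 0, 0.25).
  dual value b^T y* = 72.
Strong duality: c^T x* = b^T y*. Confirmed.

72


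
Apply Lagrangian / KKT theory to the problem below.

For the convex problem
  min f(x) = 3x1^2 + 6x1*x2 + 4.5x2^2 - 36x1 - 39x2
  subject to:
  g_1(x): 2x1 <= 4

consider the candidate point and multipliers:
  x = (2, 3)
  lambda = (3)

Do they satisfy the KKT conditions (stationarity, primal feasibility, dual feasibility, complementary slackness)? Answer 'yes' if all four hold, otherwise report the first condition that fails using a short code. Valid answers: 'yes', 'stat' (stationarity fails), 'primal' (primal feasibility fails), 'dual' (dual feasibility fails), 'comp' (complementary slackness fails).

Gradient of f: grad f(x) = Q x + c = (-6, 0)
Constraint values g_i(x) = a_i^T x - b_i:
  g_1((2, 3)) = 0
Stationarity residual: grad f(x) + sum_i lambda_i a_i = (0, 0)
  -> stationarity OK
Primal feasibility (all g_i <= 0): OK
Dual feasibility (all lambda_i >= 0): OK
Complementary slackness (lambda_i * g_i(x) = 0 for all i): OK

Verdict: yes, KKT holds.

yes


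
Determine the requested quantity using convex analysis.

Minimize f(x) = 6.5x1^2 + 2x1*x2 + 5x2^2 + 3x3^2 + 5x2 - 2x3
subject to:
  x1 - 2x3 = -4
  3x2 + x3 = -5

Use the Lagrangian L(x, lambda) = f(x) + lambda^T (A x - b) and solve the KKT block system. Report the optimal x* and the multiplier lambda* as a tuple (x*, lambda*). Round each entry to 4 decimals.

Form the Lagrangian:
  L(x, lambda) = (1/2) x^T Q x + c^T x + lambda^T (A x - b)
Stationarity (grad_x L = 0): Q x + c + A^T lambda = 0.
Primal feasibility: A x = b.

This gives the KKT block system:
  [ Q   A^T ] [ x     ]   [-c ]
  [ A    0  ] [ lambda ] = [ b ]

Solving the linear system:
  x*      = (-0.2402, -2.2933, 1.8799)
  lambda* = (7.7087, 6.1378)
  f(x*)   = 23.1486

x* = (-0.2402, -2.2933, 1.8799), lambda* = (7.7087, 6.1378)


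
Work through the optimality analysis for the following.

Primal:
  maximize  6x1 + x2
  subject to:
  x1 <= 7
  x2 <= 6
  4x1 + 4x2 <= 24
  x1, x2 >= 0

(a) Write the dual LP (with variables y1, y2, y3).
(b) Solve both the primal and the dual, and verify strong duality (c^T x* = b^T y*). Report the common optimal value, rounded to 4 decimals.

The standard primal-dual pair for 'max c^T x s.t. A x <= b, x >= 0' is:
  Dual:  min b^T y  s.t.  A^T y >= c,  y >= 0.

So the dual LP is:
  minimize  7y1 + 6y2 + 24y3
  subject to:
    y1 + 4y3 >= 6
    y2 + 4y3 >= 1
    y1, y2, y3 >= 0

Solving the primal: x* = (6, 0).
  primal value c^T x* = 36.
Solving the dual: y* = (0, 0, 1.5).
  dual value b^T y* = 36.
Strong duality: c^T x* = b^T y*. Confirmed.

36


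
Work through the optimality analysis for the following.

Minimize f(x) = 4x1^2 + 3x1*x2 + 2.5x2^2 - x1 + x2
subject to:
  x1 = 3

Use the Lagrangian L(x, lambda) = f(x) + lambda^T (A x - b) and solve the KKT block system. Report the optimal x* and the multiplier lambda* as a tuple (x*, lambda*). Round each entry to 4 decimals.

Form the Lagrangian:
  L(x, lambda) = (1/2) x^T Q x + c^T x + lambda^T (A x - b)
Stationarity (grad_x L = 0): Q x + c + A^T lambda = 0.
Primal feasibility: A x = b.

This gives the KKT block system:
  [ Q   A^T ] [ x     ]   [-c ]
  [ A    0  ] [ lambda ] = [ b ]

Solving the linear system:
  x*      = (3, -2)
  lambda* = (-17)
  f(x*)   = 23

x* = (3, -2), lambda* = (-17)


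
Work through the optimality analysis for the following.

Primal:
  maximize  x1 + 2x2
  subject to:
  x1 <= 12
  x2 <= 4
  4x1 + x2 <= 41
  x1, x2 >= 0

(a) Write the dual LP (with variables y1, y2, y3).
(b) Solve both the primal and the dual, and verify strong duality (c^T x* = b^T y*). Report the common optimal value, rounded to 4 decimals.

The standard primal-dual pair for 'max c^T x s.t. A x <= b, x >= 0' is:
  Dual:  min b^T y  s.t.  A^T y >= c,  y >= 0.

So the dual LP is:
  minimize  12y1 + 4y2 + 41y3
  subject to:
    y1 + 4y3 >= 1
    y2 + y3 >= 2
    y1, y2, y3 >= 0

Solving the primal: x* = (9.25, 4).
  primal value c^T x* = 17.25.
Solving the dual: y* = (0, 1.75, 0.25).
  dual value b^T y* = 17.25.
Strong duality: c^T x* = b^T y*. Confirmed.

17.25


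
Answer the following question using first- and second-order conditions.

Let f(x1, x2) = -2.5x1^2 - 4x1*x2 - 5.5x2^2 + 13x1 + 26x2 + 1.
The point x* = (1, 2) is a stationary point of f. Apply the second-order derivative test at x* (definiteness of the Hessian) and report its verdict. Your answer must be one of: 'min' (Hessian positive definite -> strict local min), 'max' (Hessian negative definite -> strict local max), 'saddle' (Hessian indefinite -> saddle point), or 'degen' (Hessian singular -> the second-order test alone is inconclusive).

Compute the Hessian H = grad^2 f:
  H = [[-5, -4], [-4, -11]]
Verify stationarity: grad f(x*) = H x* + g = (0, 0).
Eigenvalues of H: -13, -3.
Both eigenvalues < 0, so H is negative definite -> x* is a strict local max.

max


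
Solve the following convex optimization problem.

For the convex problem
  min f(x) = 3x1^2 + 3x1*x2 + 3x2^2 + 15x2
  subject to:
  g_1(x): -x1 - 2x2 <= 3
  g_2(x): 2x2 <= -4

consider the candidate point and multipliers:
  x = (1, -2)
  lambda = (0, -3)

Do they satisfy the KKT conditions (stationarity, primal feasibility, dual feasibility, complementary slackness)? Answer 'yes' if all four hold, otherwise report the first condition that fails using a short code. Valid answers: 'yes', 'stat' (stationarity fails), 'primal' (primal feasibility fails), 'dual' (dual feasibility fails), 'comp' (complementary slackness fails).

Gradient of f: grad f(x) = Q x + c = (0, 6)
Constraint values g_i(x) = a_i^T x - b_i:
  g_1((1, -2)) = 0
  g_2((1, -2)) = 0
Stationarity residual: grad f(x) + sum_i lambda_i a_i = (0, 0)
  -> stationarity OK
Primal feasibility (all g_i <= 0): OK
Dual feasibility (all lambda_i >= 0): FAILS
Complementary slackness (lambda_i * g_i(x) = 0 for all i): OK

Verdict: the first failing condition is dual_feasibility -> dual.

dual


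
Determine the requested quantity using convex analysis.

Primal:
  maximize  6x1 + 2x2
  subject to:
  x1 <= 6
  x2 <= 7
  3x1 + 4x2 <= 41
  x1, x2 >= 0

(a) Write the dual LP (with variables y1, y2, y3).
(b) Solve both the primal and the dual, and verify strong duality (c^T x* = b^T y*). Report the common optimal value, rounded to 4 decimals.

The standard primal-dual pair for 'max c^T x s.t. A x <= b, x >= 0' is:
  Dual:  min b^T y  s.t.  A^T y >= c,  y >= 0.

So the dual LP is:
  minimize  6y1 + 7y2 + 41y3
  subject to:
    y1 + 3y3 >= 6
    y2 + 4y3 >= 2
    y1, y2, y3 >= 0

Solving the primal: x* = (6, 5.75).
  primal value c^T x* = 47.5.
Solving the dual: y* = (4.5, 0, 0.5).
  dual value b^T y* = 47.5.
Strong duality: c^T x* = b^T y*. Confirmed.

47.5


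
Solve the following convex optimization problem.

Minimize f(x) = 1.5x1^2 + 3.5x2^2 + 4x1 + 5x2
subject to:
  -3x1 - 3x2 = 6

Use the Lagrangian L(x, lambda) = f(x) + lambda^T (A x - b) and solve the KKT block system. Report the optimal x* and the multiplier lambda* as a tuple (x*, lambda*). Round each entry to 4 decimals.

Form the Lagrangian:
  L(x, lambda) = (1/2) x^T Q x + c^T x + lambda^T (A x - b)
Stationarity (grad_x L = 0): Q x + c + A^T lambda = 0.
Primal feasibility: A x = b.

This gives the KKT block system:
  [ Q   A^T ] [ x     ]   [-c ]
  [ A    0  ] [ lambda ] = [ b ]

Solving the linear system:
  x*      = (-1.3, -0.7)
  lambda* = (0.0333)
  f(x*)   = -4.45

x* = (-1.3, -0.7), lambda* = (0.0333)


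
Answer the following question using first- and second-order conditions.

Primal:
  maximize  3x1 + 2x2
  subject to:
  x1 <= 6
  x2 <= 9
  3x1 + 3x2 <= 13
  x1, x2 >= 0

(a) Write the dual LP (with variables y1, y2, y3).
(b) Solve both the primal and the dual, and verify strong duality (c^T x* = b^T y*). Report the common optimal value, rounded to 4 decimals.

The standard primal-dual pair for 'max c^T x s.t. A x <= b, x >= 0' is:
  Dual:  min b^T y  s.t.  A^T y >= c,  y >= 0.

So the dual LP is:
  minimize  6y1 + 9y2 + 13y3
  subject to:
    y1 + 3y3 >= 3
    y2 + 3y3 >= 2
    y1, y2, y3 >= 0

Solving the primal: x* = (4.3333, 0).
  primal value c^T x* = 13.
Solving the dual: y* = (0, 0, 1).
  dual value b^T y* = 13.
Strong duality: c^T x* = b^T y*. Confirmed.

13


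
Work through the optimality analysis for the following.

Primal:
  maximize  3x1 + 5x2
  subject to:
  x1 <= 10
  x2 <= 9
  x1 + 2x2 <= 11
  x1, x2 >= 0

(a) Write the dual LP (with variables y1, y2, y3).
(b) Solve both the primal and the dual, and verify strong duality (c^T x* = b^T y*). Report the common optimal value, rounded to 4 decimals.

The standard primal-dual pair for 'max c^T x s.t. A x <= b, x >= 0' is:
  Dual:  min b^T y  s.t.  A^T y >= c,  y >= 0.

So the dual LP is:
  minimize  10y1 + 9y2 + 11y3
  subject to:
    y1 + y3 >= 3
    y2 + 2y3 >= 5
    y1, y2, y3 >= 0

Solving the primal: x* = (10, 0.5).
  primal value c^T x* = 32.5.
Solving the dual: y* = (0.5, 0, 2.5).
  dual value b^T y* = 32.5.
Strong duality: c^T x* = b^T y*. Confirmed.

32.5


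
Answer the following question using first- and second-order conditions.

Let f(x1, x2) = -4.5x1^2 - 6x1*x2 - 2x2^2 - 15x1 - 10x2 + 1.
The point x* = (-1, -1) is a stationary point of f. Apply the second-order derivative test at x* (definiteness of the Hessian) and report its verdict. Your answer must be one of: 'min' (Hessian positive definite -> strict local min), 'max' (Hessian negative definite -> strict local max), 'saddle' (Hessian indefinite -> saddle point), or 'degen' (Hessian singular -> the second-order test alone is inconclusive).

Compute the Hessian H = grad^2 f:
  H = [[-9, -6], [-6, -4]]
Verify stationarity: grad f(x*) = H x* + g = (0, 0).
Eigenvalues of H: -13, 0.
H has a zero eigenvalue (singular; negative semidefinite but not definite), so H is neither positive definite, negative definite, nor indefinite. The second-order test alone is inconclusive -> degen.
(Indeed, f is constant along the null direction of H through x*, so x* is not a strict local extremum.)

degen


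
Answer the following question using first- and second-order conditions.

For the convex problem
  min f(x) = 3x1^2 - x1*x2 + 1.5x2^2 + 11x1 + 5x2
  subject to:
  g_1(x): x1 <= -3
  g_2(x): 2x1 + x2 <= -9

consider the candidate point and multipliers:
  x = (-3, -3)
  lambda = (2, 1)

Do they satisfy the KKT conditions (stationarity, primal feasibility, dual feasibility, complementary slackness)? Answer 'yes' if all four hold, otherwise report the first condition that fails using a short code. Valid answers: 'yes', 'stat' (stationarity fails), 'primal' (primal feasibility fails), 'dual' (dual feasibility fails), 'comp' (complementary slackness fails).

Gradient of f: grad f(x) = Q x + c = (-4, -1)
Constraint values g_i(x) = a_i^T x - b_i:
  g_1((-3, -3)) = 0
  g_2((-3, -3)) = 0
Stationarity residual: grad f(x) + sum_i lambda_i a_i = (0, 0)
  -> stationarity OK
Primal feasibility (all g_i <= 0): OK
Dual feasibility (all lambda_i >= 0): OK
Complementary slackness (lambda_i * g_i(x) = 0 for all i): OK

Verdict: yes, KKT holds.

yes


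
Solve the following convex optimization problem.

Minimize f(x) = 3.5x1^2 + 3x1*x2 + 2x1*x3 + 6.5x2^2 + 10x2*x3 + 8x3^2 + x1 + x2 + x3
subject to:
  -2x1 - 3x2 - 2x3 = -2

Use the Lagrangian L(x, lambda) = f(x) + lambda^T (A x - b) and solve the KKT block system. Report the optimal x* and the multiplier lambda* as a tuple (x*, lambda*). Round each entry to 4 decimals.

Form the Lagrangian:
  L(x, lambda) = (1/2) x^T Q x + c^T x + lambda^T (A x - b)
Stationarity (grad_x L = 0): Q x + c + A^T lambda = 0.
Primal feasibility: A x = b.

This gives the KKT block system:
  [ Q   A^T ] [ x     ]   [-c ]
  [ A    0  ] [ lambda ] = [ b ]

Solving the linear system:
  x*      = (0.3818, 0.4818, -0.1045)
  lambda* = (2.4545)
  f(x*)   = 2.8341

x* = (0.3818, 0.4818, -0.1045), lambda* = (2.4545)


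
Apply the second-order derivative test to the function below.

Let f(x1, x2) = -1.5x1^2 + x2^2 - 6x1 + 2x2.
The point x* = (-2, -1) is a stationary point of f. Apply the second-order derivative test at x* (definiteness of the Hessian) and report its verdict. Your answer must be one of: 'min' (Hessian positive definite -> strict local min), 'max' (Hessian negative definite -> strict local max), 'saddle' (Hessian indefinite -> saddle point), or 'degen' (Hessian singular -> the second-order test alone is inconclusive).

Compute the Hessian H = grad^2 f:
  H = [[-3, 0], [0, 2]]
Verify stationarity: grad f(x*) = H x* + g = (0, 0).
Eigenvalues of H: -3, 2.
Eigenvalues have mixed signs, so H is indefinite -> x* is a saddle point.

saddle


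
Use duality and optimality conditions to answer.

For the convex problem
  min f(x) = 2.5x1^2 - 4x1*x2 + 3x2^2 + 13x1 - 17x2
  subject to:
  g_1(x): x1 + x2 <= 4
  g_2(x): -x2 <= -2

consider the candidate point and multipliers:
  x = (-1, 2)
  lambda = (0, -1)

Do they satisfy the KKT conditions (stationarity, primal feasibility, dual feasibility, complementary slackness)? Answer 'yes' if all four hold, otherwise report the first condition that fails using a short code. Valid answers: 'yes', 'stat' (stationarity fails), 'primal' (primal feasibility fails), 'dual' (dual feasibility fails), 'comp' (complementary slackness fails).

Gradient of f: grad f(x) = Q x + c = (0, -1)
Constraint values g_i(x) = a_i^T x - b_i:
  g_1((-1, 2)) = -3
  g_2((-1, 2)) = 0
Stationarity residual: grad f(x) + sum_i lambda_i a_i = (0, 0)
  -> stationarity OK
Primal feasibility (all g_i <= 0): OK
Dual feasibility (all lambda_i >= 0): FAILS
Complementary slackness (lambda_i * g_i(x) = 0 for all i): OK

Verdict: the first failing condition is dual_feasibility -> dual.

dual


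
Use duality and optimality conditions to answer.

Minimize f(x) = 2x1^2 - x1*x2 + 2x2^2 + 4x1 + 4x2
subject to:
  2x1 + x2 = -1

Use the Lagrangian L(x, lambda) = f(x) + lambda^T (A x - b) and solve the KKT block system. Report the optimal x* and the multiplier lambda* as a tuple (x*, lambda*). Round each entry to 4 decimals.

Form the Lagrangian:
  L(x, lambda) = (1/2) x^T Q x + c^T x + lambda^T (A x - b)
Stationarity (grad_x L = 0): Q x + c + A^T lambda = 0.
Primal feasibility: A x = b.

This gives the KKT block system:
  [ Q   A^T ] [ x     ]   [-c ]
  [ A    0  ] [ lambda ] = [ b ]

Solving the linear system:
  x*      = (-0.2083, -0.5833)
  lambda* = (-1.875)
  f(x*)   = -2.5208

x* = (-0.2083, -0.5833), lambda* = (-1.875)


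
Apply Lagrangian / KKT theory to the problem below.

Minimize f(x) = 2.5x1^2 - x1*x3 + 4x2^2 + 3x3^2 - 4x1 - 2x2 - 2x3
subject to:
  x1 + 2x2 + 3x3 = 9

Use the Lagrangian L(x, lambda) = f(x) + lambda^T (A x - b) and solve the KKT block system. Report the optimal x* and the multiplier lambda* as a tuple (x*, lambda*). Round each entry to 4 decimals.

Form the Lagrangian:
  L(x, lambda) = (1/2) x^T Q x + c^T x + lambda^T (A x - b)
Stationarity (grad_x L = 0): Q x + c + A^T lambda = 0.
Primal feasibility: A x = b.

This gives the KKT block system:
  [ Q   A^T ] [ x     ]   [-c ]
  [ A    0  ] [ lambda ] = [ b ]

Solving the linear system:
  x*      = (1.6713, 0.8741, 1.8601)
  lambda* = (-2.4965)
  f(x*)   = 5.1573

x* = (1.6713, 0.8741, 1.8601), lambda* = (-2.4965)


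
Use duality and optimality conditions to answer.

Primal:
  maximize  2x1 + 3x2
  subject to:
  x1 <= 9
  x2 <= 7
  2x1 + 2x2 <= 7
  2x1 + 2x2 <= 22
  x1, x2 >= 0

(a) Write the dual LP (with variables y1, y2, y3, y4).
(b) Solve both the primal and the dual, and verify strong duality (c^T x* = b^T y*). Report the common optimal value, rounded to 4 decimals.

The standard primal-dual pair for 'max c^T x s.t. A x <= b, x >= 0' is:
  Dual:  min b^T y  s.t.  A^T y >= c,  y >= 0.

So the dual LP is:
  minimize  9y1 + 7y2 + 7y3 + 22y4
  subject to:
    y1 + 2y3 + 2y4 >= 2
    y2 + 2y3 + 2y4 >= 3
    y1, y2, y3, y4 >= 0

Solving the primal: x* = (0, 3.5).
  primal value c^T x* = 10.5.
Solving the dual: y* = (0, 0, 1.5, 0).
  dual value b^T y* = 10.5.
Strong duality: c^T x* = b^T y*. Confirmed.

10.5


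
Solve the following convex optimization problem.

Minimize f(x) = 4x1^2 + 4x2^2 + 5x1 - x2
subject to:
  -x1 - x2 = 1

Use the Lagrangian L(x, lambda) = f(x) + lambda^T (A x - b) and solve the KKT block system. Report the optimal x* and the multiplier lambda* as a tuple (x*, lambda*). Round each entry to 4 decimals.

Form the Lagrangian:
  L(x, lambda) = (1/2) x^T Q x + c^T x + lambda^T (A x - b)
Stationarity (grad_x L = 0): Q x + c + A^T lambda = 0.
Primal feasibility: A x = b.

This gives the KKT block system:
  [ Q   A^T ] [ x     ]   [-c ]
  [ A    0  ] [ lambda ] = [ b ]

Solving the linear system:
  x*      = (-0.875, -0.125)
  lambda* = (-2)
  f(x*)   = -1.125

x* = (-0.875, -0.125), lambda* = (-2)


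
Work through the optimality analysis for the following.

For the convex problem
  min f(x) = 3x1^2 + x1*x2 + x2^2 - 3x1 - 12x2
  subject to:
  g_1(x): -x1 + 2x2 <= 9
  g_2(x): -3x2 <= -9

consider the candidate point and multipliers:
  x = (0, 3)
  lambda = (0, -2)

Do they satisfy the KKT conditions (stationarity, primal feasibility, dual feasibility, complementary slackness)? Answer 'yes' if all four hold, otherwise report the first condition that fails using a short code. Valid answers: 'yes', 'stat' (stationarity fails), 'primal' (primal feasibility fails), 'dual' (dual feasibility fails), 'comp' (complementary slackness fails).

Gradient of f: grad f(x) = Q x + c = (0, -6)
Constraint values g_i(x) = a_i^T x - b_i:
  g_1((0, 3)) = -3
  g_2((0, 3)) = 0
Stationarity residual: grad f(x) + sum_i lambda_i a_i = (0, 0)
  -> stationarity OK
Primal feasibility (all g_i <= 0): OK
Dual feasibility (all lambda_i >= 0): FAILS
Complementary slackness (lambda_i * g_i(x) = 0 for all i): OK

Verdict: the first failing condition is dual_feasibility -> dual.

dual
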